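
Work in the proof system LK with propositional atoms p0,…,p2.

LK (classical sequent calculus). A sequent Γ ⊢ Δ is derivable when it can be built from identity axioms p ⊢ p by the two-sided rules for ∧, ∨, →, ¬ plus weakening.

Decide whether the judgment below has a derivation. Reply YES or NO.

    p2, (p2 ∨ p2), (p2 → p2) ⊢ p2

Derivation (root first):
[→L] p2, (p2 ∨ p2), (p2 → p2) ⊢ p2
  [WL] (p2 ∨ p2), p2 ⊢ p2
    [∨L] (p2 ∨ p2) ⊢ p2
      [Ax] p2 ⊢ p2
      [Ax] p2 ⊢ p2
  [WL] (p2 ∨ p2), p2 ⊢ p2
    [∨L] (p2 ∨ p2) ⊢ p2
      [Ax] p2 ⊢ p2
      [Ax] p2 ⊢ p2

Result: YES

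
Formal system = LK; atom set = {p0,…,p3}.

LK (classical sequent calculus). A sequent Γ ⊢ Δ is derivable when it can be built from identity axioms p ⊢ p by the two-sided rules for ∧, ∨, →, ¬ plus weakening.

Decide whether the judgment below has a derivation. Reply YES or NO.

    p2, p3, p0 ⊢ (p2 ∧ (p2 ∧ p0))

Derivation trace:
[∧R] p2, p3, p0 ⊢ (p2 ∧ (p2 ∧ p0))
  [Ax] p2 ⊢ p2
  [∧R] p2, p3, p0 ⊢ (p2 ∧ p0)
    [WL] p2, p3 ⊢ p2
      [Ax] p2 ⊢ p2
    [Ax] p0 ⊢ p0

Result: YES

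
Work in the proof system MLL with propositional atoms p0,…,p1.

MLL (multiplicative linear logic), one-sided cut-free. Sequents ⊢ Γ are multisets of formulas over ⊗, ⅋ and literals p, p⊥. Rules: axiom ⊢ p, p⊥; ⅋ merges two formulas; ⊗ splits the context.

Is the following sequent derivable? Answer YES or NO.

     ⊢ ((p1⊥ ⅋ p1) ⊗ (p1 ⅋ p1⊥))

Proof tree:
[⊗]  ⊢ ((p1⊥ ⅋ p1) ⊗ (p1 ⅋ p1⊥))
  [⅋]  ⊢ (p1⊥ ⅋ p1)
    [Ax]  ⊢ p1, p1⊥
  [⅋]  ⊢ (p1 ⅋ p1⊥)
    [Ax]  ⊢ p1, p1⊥

Result: YES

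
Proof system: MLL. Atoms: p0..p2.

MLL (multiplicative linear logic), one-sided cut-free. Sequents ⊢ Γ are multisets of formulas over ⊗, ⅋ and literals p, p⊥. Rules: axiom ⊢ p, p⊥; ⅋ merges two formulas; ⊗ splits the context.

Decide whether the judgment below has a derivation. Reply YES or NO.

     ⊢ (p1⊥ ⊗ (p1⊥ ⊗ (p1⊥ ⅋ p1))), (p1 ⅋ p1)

Derivation (root first):
[⅋]  ⊢ (p1⊥ ⊗ (p1⊥ ⊗ (p1⊥ ⅋ p1))), (p1 ⅋ p1)
  [⊗]  ⊢ p1, p1, (p1⊥ ⊗ (p1⊥ ⊗ (p1⊥ ⅋ p1)))
    [Ax]  ⊢ p1, p1⊥
    [⊗]  ⊢ p1, (p1⊥ ⊗ (p1⊥ ⅋ p1))
      [Ax]  ⊢ p1, p1⊥
      [⅋]  ⊢ (p1⊥ ⅋ p1)
        [Ax]  ⊢ p1, p1⊥

Result: YES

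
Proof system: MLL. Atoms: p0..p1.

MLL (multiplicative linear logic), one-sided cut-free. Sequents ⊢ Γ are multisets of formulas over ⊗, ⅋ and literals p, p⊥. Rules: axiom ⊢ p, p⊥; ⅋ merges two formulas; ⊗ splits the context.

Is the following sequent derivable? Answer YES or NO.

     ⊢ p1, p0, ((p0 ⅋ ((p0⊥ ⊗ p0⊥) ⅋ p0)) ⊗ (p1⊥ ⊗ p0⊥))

Derivation (root first):
[⊗]  ⊢ p1, p0, ((p0 ⅋ ((p0⊥ ⊗ p0⊥) ⅋ p0)) ⊗ (p1⊥ ⊗ p0⊥))
  [⅋]  ⊢ (p0 ⅋ ((p0⊥ ⊗ p0⊥) ⅋ p0))
    [⅋]  ⊢ p0, ((p0⊥ ⊗ p0⊥) ⅋ p0)
      [⊗]  ⊢ p0, p0, (p0⊥ ⊗ p0⊥)
        [Ax]  ⊢ p0, p0⊥
        [Ax]  ⊢ p0, p0⊥
  [⊗]  ⊢ p1, p0, (p1⊥ ⊗ p0⊥)
    [Ax]  ⊢ p1, p1⊥
    [Ax]  ⊢ p0, p0⊥

Result: YES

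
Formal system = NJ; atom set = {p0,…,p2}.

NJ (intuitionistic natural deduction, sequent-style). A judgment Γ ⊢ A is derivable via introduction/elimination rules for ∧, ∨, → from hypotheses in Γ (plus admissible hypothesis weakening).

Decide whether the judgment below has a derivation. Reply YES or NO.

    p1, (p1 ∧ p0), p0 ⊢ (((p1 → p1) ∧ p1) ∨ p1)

Proof tree:
[∨I₁] p1, (p1 ∧ p0), p0 ⊢ (((p1 → p1) ∧ p1) ∨ p1)
  [Wk] p1, (p1 ∧ p0), p0 ⊢ ((p1 → p1) ∧ p1)
    [∧I] p1, (p1 ∧ p0) ⊢ ((p1 → p1) ∧ p1)
      [→I]  ⊢ (p1 → p1)
        [Ax] p1 ⊢ p1
      [Wk] p1, (p1 ∧ p0) ⊢ p1
        [Ax] p1 ⊢ p1

Result: YES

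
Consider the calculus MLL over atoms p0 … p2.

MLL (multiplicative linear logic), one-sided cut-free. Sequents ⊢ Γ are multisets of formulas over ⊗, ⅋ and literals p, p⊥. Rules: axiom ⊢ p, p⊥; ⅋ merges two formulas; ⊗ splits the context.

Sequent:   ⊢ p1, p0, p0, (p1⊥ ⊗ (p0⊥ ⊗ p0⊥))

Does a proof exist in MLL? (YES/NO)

Derivation (root first):
[⊗]  ⊢ p1, p0, p0, (p1⊥ ⊗ (p0⊥ ⊗ p0⊥))
  [Ax]  ⊢ p1, p1⊥
  [⊗]  ⊢ p0, p0, (p0⊥ ⊗ p0⊥)
    [Ax]  ⊢ p0, p0⊥
    [Ax]  ⊢ p0, p0⊥

Result: YES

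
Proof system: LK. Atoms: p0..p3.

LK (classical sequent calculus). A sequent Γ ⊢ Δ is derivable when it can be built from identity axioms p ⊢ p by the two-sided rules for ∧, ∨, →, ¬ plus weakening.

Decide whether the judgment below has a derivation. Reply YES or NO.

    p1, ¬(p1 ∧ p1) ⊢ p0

Derivation trace:
[WR] p1, ¬(p1 ∧ p1) ⊢ p0
  [¬L] p1, ¬(p1 ∧ p1) ⊢ 
    [∧R] p1 ⊢ (p1 ∧ p1)
      [Ax] p1 ⊢ p1
      [Ax] p1 ⊢ p1

Result: YES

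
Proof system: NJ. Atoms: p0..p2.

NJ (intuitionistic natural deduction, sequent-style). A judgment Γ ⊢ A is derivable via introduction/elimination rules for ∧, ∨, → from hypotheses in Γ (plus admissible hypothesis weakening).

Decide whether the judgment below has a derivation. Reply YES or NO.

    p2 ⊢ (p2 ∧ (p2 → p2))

Derivation trace:
[∧I] p2 ⊢ (p2 ∧ (p2 → p2))
  [Ax] p2 ⊢ p2
  [→I]  ⊢ (p2 → p2)
    [Ax] p2 ⊢ p2

Result: YES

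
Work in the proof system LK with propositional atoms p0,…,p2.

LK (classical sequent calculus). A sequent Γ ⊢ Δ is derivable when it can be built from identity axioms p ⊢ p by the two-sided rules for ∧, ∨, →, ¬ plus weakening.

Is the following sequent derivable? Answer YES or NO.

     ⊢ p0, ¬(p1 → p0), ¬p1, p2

Derivation trace:
[WR]  ⊢ p0, ¬(p1 → p0), ¬p1, p2
  [¬R]  ⊢ p0, ¬(p1 → p0), ¬p1
    [¬R] p1 ⊢ p0, ¬(p1 → p0)
      [→L] p1, (p1 → p0) ⊢ p0
        [Ax] p1 ⊢ p1
        [Ax] p0 ⊢ p0

Result: YES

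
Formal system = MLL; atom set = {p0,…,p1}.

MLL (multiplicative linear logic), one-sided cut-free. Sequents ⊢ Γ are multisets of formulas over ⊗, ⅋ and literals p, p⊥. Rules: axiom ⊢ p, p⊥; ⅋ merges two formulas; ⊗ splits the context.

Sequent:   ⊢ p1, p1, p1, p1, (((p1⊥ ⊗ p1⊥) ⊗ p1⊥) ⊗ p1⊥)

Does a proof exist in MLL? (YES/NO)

Derivation trace:
[⊗]  ⊢ p1, p1, p1, p1, (((p1⊥ ⊗ p1⊥) ⊗ p1⊥) ⊗ p1⊥)
  [⊗]  ⊢ p1, p1, p1, ((p1⊥ ⊗ p1⊥) ⊗ p1⊥)
    [⊗]  ⊢ p1, p1, (p1⊥ ⊗ p1⊥)
      [Ax]  ⊢ p1, p1⊥
      [Ax]  ⊢ p1, p1⊥
    [Ax]  ⊢ p1, p1⊥
  [Ax]  ⊢ p1, p1⊥

Result: YES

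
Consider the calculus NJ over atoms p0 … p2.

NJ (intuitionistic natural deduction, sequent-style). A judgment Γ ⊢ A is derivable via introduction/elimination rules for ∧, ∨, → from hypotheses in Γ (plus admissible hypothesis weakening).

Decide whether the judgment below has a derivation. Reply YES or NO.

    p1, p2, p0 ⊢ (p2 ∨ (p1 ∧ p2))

Derivation (root first):
[∨I₂] p1, p2, p0 ⊢ (p2 ∨ (p1 ∧ p2))
  [∧I] p1, p2, p0 ⊢ (p1 ∧ p2)
    [Wk] p1, p0 ⊢ p1
      [Ax] p1 ⊢ p1
    [Ax] p2 ⊢ p2

Result: YES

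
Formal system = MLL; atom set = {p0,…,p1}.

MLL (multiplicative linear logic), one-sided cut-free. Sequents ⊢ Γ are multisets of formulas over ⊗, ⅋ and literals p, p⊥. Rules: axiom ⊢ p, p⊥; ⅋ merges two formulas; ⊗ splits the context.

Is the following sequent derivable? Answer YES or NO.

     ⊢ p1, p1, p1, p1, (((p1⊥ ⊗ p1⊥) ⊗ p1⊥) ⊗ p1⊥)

Derivation (root first):
[⊗]  ⊢ p1, p1, p1, p1, (((p1⊥ ⊗ p1⊥) ⊗ p1⊥) ⊗ p1⊥)
  [⊗]  ⊢ p1, p1, p1, ((p1⊥ ⊗ p1⊥) ⊗ p1⊥)
    [⊗]  ⊢ p1, p1, (p1⊥ ⊗ p1⊥)
      [Ax]  ⊢ p1, p1⊥
      [Ax]  ⊢ p1, p1⊥
    [Ax]  ⊢ p1, p1⊥
  [Ax]  ⊢ p1, p1⊥

Result: YES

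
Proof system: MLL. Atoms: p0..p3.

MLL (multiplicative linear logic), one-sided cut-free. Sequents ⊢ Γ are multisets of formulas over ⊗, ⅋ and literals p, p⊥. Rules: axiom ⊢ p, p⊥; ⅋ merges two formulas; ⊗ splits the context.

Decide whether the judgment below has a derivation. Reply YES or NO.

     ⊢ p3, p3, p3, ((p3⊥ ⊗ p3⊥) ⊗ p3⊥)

Proof tree:
[⊗]  ⊢ p3, p3, p3, ((p3⊥ ⊗ p3⊥) ⊗ p3⊥)
  [⊗]  ⊢ p3, p3, (p3⊥ ⊗ p3⊥)
    [Ax]  ⊢ p3, p3⊥
    [Ax]  ⊢ p3, p3⊥
  [Ax]  ⊢ p3, p3⊥

Result: YES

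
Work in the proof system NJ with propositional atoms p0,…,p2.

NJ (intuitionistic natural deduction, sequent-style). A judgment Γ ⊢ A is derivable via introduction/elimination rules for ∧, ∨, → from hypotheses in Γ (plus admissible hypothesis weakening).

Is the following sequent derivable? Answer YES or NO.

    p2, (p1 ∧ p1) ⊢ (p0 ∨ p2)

Derivation trace:
[Wk] p2, (p1 ∧ p1) ⊢ (p0 ∨ p2)
  [∨I₂] p2 ⊢ (p0 ∨ p2)
    [Ax] p2 ⊢ p2

Result: YES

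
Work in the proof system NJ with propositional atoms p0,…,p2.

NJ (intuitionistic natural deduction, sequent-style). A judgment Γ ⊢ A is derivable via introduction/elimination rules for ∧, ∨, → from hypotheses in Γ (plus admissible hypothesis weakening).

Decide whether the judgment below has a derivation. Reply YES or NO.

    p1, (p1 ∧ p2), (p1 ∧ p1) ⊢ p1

Derivation (root first):
[Wk] p1, (p1 ∧ p2), (p1 ∧ p1) ⊢ p1
  [Wk] p1, (p1 ∧ p2) ⊢ p1
    [Ax] p1 ⊢ p1

Result: YES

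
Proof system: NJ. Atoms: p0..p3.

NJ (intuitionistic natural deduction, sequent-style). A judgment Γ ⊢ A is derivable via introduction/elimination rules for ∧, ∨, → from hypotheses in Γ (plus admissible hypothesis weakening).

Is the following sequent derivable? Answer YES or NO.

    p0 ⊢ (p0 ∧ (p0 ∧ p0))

Derivation trace:
[∧I] p0 ⊢ (p0 ∧ (p0 ∧ p0))
  [Ax] p0 ⊢ p0
  [∧I] p0 ⊢ (p0 ∧ p0)
    [Ax] p0 ⊢ p0
    [Ax] p0 ⊢ p0

Result: YES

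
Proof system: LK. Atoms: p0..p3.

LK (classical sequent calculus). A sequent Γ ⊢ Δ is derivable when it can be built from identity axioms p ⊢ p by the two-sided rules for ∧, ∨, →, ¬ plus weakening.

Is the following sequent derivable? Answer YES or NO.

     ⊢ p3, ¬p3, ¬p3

Derivation (root first):
[¬R]  ⊢ p3, ¬p3, ¬p3
  [WL] p3 ⊢ p3, ¬p3
    [¬R]  ⊢ p3, ¬p3
      [Ax] p3 ⊢ p3

Result: YES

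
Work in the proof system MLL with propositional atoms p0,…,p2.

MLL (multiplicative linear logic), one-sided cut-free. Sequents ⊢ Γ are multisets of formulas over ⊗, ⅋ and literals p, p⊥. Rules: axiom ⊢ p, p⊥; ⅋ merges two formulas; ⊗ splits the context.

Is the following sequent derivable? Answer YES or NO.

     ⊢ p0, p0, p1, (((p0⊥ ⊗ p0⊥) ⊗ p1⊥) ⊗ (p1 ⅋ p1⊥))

Proof tree:
[⊗]  ⊢ p0, p0, p1, (((p0⊥ ⊗ p0⊥) ⊗ p1⊥) ⊗ (p1 ⅋ p1⊥))
  [⊗]  ⊢ p0, p0, p1, ((p0⊥ ⊗ p0⊥) ⊗ p1⊥)
    [⊗]  ⊢ p0, p0, (p0⊥ ⊗ p0⊥)
      [Ax]  ⊢ p0, p0⊥
      [Ax]  ⊢ p0, p0⊥
    [Ax]  ⊢ p1, p1⊥
  [⅋]  ⊢ (p1 ⅋ p1⊥)
    [Ax]  ⊢ p1, p1⊥

Result: YES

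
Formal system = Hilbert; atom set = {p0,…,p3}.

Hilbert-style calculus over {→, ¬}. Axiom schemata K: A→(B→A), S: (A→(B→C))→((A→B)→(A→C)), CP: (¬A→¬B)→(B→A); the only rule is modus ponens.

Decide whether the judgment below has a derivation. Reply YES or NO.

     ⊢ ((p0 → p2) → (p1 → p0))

Truth-table refutation:
  v=0000: Γ:[] Δ:[((p0 → p2) → (p1 → p0))=T] refutes=False
  v=0001: Γ:[] Δ:[((p0 → p2) → (p1 → p0))=T] refutes=False
  v=0010: Γ:[] Δ:[((p0 → p2) → (p1 → p0))=T] refutes=False
  v=0011: Γ:[] Δ:[((p0 → p2) → (p1 → p0))=T] refutes=False
  v=0100: Γ:[] Δ:[((p0 → p2) → (p1 → p0))=F] refutes=True  ← countermodel

Result: NO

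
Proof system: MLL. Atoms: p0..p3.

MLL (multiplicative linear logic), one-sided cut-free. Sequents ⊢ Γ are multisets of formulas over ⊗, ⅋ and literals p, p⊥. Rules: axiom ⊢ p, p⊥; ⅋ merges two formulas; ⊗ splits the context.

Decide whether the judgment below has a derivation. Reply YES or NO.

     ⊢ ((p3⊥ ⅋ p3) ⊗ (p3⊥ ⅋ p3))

Proof tree:
[⊗]  ⊢ ((p3⊥ ⅋ p3) ⊗ (p3⊥ ⅋ p3))
  [⅋]  ⊢ (p3⊥ ⅋ p3)
    [Ax]  ⊢ p3, p3⊥
  [⅋]  ⊢ (p3⊥ ⅋ p3)
    [Ax]  ⊢ p3, p3⊥

Result: YES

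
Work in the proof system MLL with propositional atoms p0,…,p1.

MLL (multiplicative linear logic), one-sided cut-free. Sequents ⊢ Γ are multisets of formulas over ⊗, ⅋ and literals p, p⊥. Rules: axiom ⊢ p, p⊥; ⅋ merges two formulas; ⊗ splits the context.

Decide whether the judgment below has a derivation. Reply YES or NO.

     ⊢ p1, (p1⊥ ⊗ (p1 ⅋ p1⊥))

Derivation trace:
[⊗]  ⊢ p1, (p1⊥ ⊗ (p1 ⅋ p1⊥))
  [Ax]  ⊢ p1, p1⊥
  [⅋]  ⊢ (p1 ⅋ p1⊥)
    [Ax]  ⊢ p1, p1⊥

Result: YES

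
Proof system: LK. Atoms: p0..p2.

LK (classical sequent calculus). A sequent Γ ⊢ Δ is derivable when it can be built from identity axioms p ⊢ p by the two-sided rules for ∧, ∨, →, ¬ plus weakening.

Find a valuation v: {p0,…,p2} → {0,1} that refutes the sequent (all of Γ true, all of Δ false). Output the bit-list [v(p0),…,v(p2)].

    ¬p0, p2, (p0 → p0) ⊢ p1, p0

Enumerate valuations to refute Γ ⊢ Δ:
  v=000: Γ:[¬p0=T, p2=F, (p0 → p0)=T] Δ:[p1=F, p0=F] refutes=False
  v=001: Γ:[¬p0=T, p2=T, (p0 → p0)=T] Δ:[p1=F, p0=F] refutes=True  ← countermodel

Result: [0, 0, 1]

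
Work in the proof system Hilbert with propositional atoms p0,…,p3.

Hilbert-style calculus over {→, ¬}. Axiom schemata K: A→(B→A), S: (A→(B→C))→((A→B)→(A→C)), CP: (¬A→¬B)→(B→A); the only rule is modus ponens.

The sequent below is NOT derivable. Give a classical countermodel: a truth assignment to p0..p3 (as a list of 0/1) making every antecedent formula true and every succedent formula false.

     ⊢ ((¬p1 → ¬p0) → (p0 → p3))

Enumerate valuations to refute Γ ⊢ Δ:
  v=0000: Γ:[] Δ:[((¬p1 → ¬p0) → (p0 → p3))=T] refutes=False
  v=0001: Γ:[] Δ:[((¬p1 → ¬p0) → (p0 → p3))=T] refutes=False
  v=0010: Γ:[] Δ:[((¬p1 → ¬p0) → (p0 → p3))=T] refutes=False
  v=0011: Γ:[] Δ:[((¬p1 → ¬p0) → (p0 → p3))=T] refutes=False
  v=0100: Γ:[] Δ:[((¬p1 → ¬p0) → (p0 → p3))=T] refutes=False
  v=0101: Γ:[] Δ:[((¬p1 → ¬p0) → (p0 → p3))=T] refutes=False
  v=0110: Γ:[] Δ:[((¬p1 → ¬p0) → (p0 → p3))=T] refutes=False
  v=0111: Γ:[] Δ:[((¬p1 → ¬p0) → (p0 → p3))=T] refutes=False
  v=1000: Γ:[] Δ:[((¬p1 → ¬p0) → (p0 → p3))=T] refutes=False
  v=1001: Γ:[] Δ:[((¬p1 → ¬p0) → (p0 → p3))=T] refutes=False
  v=1010: Γ:[] Δ:[((¬p1 → ¬p0) → (p0 → p3))=T] refutes=False
  v=1011: Γ:[] Δ:[((¬p1 → ¬p0) → (p0 → p3))=T] refutes=False
  v=1100: Γ:[] Δ:[((¬p1 → ¬p0) → (p0 → p3))=F] refutes=True  ← countermodel

Result: [1, 1, 0, 0]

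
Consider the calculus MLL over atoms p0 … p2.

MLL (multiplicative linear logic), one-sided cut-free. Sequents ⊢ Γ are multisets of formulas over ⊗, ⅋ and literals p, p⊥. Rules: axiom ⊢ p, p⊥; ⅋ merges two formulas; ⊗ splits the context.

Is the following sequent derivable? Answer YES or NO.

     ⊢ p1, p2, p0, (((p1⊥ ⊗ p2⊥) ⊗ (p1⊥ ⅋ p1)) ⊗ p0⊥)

Derivation trace:
[⊗]  ⊢ p1, p2, p0, (((p1⊥ ⊗ p2⊥) ⊗ (p1⊥ ⅋ p1)) ⊗ p0⊥)
  [⊗]  ⊢ p1, p2, ((p1⊥ ⊗ p2⊥) ⊗ (p1⊥ ⅋ p1))
    [⊗]  ⊢ p1, p2, (p1⊥ ⊗ p2⊥)
      [Ax]  ⊢ p1, p1⊥
      [Ax]  ⊢ p2, p2⊥
    [⅋]  ⊢ (p1⊥ ⅋ p1)
      [Ax]  ⊢ p1, p1⊥
  [Ax]  ⊢ p0, p0⊥

Result: YES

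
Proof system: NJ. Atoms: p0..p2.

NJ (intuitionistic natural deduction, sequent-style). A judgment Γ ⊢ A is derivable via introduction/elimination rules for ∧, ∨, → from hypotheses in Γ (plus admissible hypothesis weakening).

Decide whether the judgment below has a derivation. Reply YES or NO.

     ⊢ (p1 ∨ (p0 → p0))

Proof tree:
[∨I₂]  ⊢ (p1 ∨ (p0 → p0))
  [→I]  ⊢ (p0 → p0)
    [Ax] p0 ⊢ p0

Result: YES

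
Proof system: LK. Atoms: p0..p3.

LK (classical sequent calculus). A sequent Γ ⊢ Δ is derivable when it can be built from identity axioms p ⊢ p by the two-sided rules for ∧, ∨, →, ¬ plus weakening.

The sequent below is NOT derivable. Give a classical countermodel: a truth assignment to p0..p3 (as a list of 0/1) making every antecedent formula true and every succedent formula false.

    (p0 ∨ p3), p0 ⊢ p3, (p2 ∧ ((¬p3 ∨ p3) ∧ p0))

Truth-table refutation:
  v=0000: Γ:[(p0 ∨ p3)=F, p0=F] Δ:[p3=F, (p2 ∧ ((¬p3 ∨ p3) ∧ p0))=F] refutes=False
  v=0001: Γ:[(p0 ∨ p3)=T, p0=F] Δ:[p3=T, (p2 ∧ ((¬p3 ∨ p3) ∧ p0))=F] refutes=False
  v=0010: Γ:[(p0 ∨ p3)=F, p0=F] Δ:[p3=F, (p2 ∧ ((¬p3 ∨ p3) ∧ p0))=F] refutes=False
  v=0011: Γ:[(p0 ∨ p3)=T, p0=F] Δ:[p3=T, (p2 ∧ ((¬p3 ∨ p3) ∧ p0))=F] refutes=False
  v=0100: Γ:[(p0 ∨ p3)=F, p0=F] Δ:[p3=F, (p2 ∧ ((¬p3 ∨ p3) ∧ p0))=F] refutes=False
  v=0101: Γ:[(p0 ∨ p3)=T, p0=F] Δ:[p3=T, (p2 ∧ ((¬p3 ∨ p3) ∧ p0))=F] refutes=False
  v=0110: Γ:[(p0 ∨ p3)=F, p0=F] Δ:[p3=F, (p2 ∧ ((¬p3 ∨ p3) ∧ p0))=F] refutes=False
  v=0111: Γ:[(p0 ∨ p3)=T, p0=F] Δ:[p3=T, (p2 ∧ ((¬p3 ∨ p3) ∧ p0))=F] refutes=False
  v=1000: Γ:[(p0 ∨ p3)=T, p0=T] Δ:[p3=F, (p2 ∧ ((¬p3 ∨ p3) ∧ p0))=F] refutes=True  ← countermodel

Result: [1, 0, 0, 0]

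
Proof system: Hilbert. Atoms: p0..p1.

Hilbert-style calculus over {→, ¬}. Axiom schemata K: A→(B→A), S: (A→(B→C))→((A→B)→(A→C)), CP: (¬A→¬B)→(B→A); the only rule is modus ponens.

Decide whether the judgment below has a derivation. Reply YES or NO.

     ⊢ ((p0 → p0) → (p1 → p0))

Search for a countermodel by truth-table:
  v=00: Γ:[] Δ:[((p0 → p0) → (p1 → p0))=T] refutes=False
  v=01: Γ:[] Δ:[((p0 → p0) → (p1 → p0))=F] refutes=True  ← countermodel

Result: NO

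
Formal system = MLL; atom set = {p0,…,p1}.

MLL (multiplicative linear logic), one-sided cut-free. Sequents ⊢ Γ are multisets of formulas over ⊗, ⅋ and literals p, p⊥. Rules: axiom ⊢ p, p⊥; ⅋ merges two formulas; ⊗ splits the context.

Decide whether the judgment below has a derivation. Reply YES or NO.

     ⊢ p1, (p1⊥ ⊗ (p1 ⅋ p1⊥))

Derivation (root first):
[⊗]  ⊢ p1, (p1⊥ ⊗ (p1 ⅋ p1⊥))
  [Ax]  ⊢ p1, p1⊥
  [⅋]  ⊢ (p1 ⅋ p1⊥)
    [Ax]  ⊢ p1, p1⊥

Result: YES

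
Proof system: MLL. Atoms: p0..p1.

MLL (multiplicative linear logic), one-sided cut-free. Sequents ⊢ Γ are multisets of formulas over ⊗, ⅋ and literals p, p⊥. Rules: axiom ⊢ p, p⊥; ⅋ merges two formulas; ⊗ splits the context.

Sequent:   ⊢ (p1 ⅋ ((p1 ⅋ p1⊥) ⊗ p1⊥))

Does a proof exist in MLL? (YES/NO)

Derivation trace:
[⅋]  ⊢ (p1 ⅋ ((p1 ⅋ p1⊥) ⊗ p1⊥))
  [⊗]  ⊢ p1, ((p1 ⅋ p1⊥) ⊗ p1⊥)
    [⅋]  ⊢ (p1 ⅋ p1⊥)
      [Ax]  ⊢ p1, p1⊥
    [Ax]  ⊢ p1, p1⊥

Result: YES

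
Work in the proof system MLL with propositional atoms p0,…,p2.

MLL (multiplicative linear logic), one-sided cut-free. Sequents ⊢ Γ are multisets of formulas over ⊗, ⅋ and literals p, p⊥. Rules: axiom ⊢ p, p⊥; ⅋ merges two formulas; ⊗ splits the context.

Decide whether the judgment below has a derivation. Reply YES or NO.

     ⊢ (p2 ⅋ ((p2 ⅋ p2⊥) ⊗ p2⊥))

Proof tree:
[⅋]  ⊢ (p2 ⅋ ((p2 ⅋ p2⊥) ⊗ p2⊥))
  [⊗]  ⊢ p2, ((p2 ⅋ p2⊥) ⊗ p2⊥)
    [⅋]  ⊢ (p2 ⅋ p2⊥)
      [Ax]  ⊢ p2, p2⊥
    [Ax]  ⊢ p2, p2⊥

Result: YES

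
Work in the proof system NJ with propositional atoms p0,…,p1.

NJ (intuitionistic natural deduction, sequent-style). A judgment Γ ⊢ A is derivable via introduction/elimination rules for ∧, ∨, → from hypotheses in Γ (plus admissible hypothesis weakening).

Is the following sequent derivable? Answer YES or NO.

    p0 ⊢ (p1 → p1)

Derivation (root first):
[→I] p0 ⊢ (p1 → p1)
  [Wk] p1, p0 ⊢ p1
    [Ax] p1 ⊢ p1

Result: YES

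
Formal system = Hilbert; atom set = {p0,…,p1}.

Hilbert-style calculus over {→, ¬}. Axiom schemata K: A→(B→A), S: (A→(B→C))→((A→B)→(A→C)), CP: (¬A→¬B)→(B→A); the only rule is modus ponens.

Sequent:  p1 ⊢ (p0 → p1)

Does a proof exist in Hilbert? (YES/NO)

Proof tree:
[MP] p1 ⊢ (p0 → p1)
  [K]  ⊢ (p1 → (p0 → p1))
  [MP] p1 ⊢ p1
    [MP] p1 ⊢ (p1 → p1)
      [K]  ⊢ (p1 → (p1 → p1))
      [Hyp] p1 ⊢ p1
    [Hyp] p1 ⊢ p1

Result: YES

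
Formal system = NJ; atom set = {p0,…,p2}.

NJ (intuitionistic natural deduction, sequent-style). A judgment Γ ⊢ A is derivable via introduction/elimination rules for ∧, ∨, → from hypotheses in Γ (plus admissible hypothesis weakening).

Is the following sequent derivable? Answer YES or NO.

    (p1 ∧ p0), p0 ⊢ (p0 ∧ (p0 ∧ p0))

Derivation (root first):
[∧I] (p1 ∧ p0), p0 ⊢ (p0 ∧ (p0 ∧ p0))
  [Ax] p0 ⊢ p0
  [Wk] p0, (p1 ∧ p0) ⊢ (p0 ∧ p0)
    [∧I] p0 ⊢ (p0 ∧ p0)
      [Ax] p0 ⊢ p0
      [Ax] p0 ⊢ p0

Result: YES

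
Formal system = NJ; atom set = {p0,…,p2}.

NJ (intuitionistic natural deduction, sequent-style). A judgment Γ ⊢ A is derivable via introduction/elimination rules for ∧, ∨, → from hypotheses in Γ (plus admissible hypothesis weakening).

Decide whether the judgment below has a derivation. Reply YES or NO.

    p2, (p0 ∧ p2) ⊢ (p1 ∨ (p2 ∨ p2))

Proof tree:
[∨I₂] p2, (p0 ∧ p2) ⊢ (p1 ∨ (p2 ∨ p2))
  [∨I₁] p2, (p0 ∧ p2) ⊢ (p2 ∨ p2)
    [Wk] p2, (p0 ∧ p2) ⊢ p2
      [Ax] p2 ⊢ p2

Result: YES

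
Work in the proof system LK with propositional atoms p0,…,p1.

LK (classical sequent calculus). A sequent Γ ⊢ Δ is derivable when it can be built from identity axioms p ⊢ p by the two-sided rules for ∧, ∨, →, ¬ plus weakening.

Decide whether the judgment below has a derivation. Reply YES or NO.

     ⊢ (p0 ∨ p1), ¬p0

Proof tree:
[¬R]  ⊢ (p0 ∨ p1), ¬p0
  [∨R] p0 ⊢ (p0 ∨ p1)
    [WR] p0 ⊢ p0, p1
      [Ax] p0 ⊢ p0

Result: YES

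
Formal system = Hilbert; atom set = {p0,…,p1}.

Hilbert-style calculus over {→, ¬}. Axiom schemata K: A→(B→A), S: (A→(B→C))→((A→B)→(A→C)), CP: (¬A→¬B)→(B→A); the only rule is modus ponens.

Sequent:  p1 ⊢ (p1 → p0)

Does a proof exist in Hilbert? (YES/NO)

Enumerate valuations to refute Γ ⊢ Δ:
  v=00: Γ:[p1=F] Δ:[(p1 → p0)=T] refutes=False
  v=01: Γ:[p1=T] Δ:[(p1 → p0)=F] refutes=True  ← countermodel

Result: NO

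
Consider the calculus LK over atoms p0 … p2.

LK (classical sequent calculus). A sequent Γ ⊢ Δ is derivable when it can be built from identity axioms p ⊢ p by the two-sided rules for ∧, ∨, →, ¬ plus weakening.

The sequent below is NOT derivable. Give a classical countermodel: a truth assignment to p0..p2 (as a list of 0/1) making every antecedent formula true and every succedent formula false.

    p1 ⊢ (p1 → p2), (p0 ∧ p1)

Enumerate valuations to refute Γ ⊢ Δ:
  v=000: Γ:[p1=F] Δ:[(p1 → p2)=T, (p0 ∧ p1)=F] refutes=False
  v=001: Γ:[p1=F] Δ:[(p1 → p2)=T, (p0 ∧ p1)=F] refutes=False
  v=010: Γ:[p1=T] Δ:[(p1 → p2)=F, (p0 ∧ p1)=F] refutes=True  ← countermodel

Result: [0, 1, 0]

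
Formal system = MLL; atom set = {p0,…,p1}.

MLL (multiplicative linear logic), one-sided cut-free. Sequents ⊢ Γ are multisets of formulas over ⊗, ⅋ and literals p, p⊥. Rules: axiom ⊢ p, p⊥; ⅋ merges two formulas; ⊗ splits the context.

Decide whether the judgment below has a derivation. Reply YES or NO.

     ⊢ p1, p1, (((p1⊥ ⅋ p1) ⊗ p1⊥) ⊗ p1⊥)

Derivation trace:
[⊗]  ⊢ p1, p1, (((p1⊥ ⅋ p1) ⊗ p1⊥) ⊗ p1⊥)
  [⊗]  ⊢ p1, ((p1⊥ ⅋ p1) ⊗ p1⊥)
    [⅋]  ⊢ (p1⊥ ⅋ p1)
      [Ax]  ⊢ p1, p1⊥
    [Ax]  ⊢ p1, p1⊥
  [Ax]  ⊢ p1, p1⊥

Result: YES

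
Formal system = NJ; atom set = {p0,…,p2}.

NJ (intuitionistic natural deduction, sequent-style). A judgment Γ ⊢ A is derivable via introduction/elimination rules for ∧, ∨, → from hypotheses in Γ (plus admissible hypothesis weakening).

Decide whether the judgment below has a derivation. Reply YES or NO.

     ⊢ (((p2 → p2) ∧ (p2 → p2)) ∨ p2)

Proof tree:
[∨I₁]  ⊢ (((p2 → p2) ∧ (p2 → p2)) ∨ p2)
  [∧I]  ⊢ ((p2 → p2) ∧ (p2 → p2))
    [→I]  ⊢ (p2 → p2)
      [Ax] p2 ⊢ p2
    [→I]  ⊢ (p2 → p2)
      [Ax] p2 ⊢ p2

Result: YES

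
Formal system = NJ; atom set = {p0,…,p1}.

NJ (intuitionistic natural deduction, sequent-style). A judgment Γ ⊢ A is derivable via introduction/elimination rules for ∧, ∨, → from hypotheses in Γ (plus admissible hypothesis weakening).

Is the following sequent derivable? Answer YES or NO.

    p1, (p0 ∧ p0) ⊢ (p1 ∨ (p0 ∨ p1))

Derivation (root first):
[∨I₂] p1, (p0 ∧ p0) ⊢ (p1 ∨ (p0 ∨ p1))
  [Wk] p1, (p0 ∧ p0) ⊢ (p0 ∨ p1)
    [∨I₂] p1 ⊢ (p0 ∨ p1)
      [Ax] p1 ⊢ p1

Result: YES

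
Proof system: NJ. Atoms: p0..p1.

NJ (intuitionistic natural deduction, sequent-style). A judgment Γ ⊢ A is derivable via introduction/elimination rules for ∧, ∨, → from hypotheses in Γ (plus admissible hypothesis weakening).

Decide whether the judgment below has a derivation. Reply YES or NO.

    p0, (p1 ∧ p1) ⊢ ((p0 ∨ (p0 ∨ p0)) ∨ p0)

Derivation (root first):
[∨I₁] p0, (p1 ∧ p1) ⊢ ((p0 ∨ (p0 ∨ p0)) ∨ p0)
  [∨I₂] p0, (p1 ∧ p1) ⊢ (p0 ∨ (p0 ∨ p0))
    [Wk] p0, (p1 ∧ p1) ⊢ (p0 ∨ p0)
      [∨I₂] p0 ⊢ (p0 ∨ p0)
        [Ax] p0 ⊢ p0

Result: YES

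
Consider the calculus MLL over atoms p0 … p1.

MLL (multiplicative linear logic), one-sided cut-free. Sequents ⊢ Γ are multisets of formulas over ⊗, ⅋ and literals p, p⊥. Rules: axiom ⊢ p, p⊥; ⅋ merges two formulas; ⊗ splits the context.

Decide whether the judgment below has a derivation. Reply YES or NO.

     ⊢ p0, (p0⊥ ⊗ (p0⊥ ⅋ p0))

Derivation trace:
[⊗]  ⊢ p0, (p0⊥ ⊗ (p0⊥ ⅋ p0))
  [Ax]  ⊢ p0, p0⊥
  [⅋]  ⊢ (p0⊥ ⅋ p0)
    [Ax]  ⊢ p0, p0⊥

Result: YES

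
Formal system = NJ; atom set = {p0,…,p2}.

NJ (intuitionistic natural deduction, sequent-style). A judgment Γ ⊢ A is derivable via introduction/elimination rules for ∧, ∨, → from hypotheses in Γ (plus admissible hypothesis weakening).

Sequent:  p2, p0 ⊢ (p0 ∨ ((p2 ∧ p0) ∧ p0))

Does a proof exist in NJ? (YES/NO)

Proof tree:
[∨I₂] p2, p0 ⊢ (p0 ∨ ((p2 ∧ p0) ∧ p0))
  [∧I] p2, p0 ⊢ ((p2 ∧ p0) ∧ p0)
    [∧I] p2, p0 ⊢ (p2 ∧ p0)
      [Ax] p2 ⊢ p2
      [Ax] p0 ⊢ p0
    [Ax] p0 ⊢ p0

Result: YES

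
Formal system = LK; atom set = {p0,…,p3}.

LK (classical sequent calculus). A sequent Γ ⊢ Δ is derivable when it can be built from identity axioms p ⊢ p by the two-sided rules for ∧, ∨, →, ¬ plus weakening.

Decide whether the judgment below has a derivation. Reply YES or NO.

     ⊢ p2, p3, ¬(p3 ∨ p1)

Truth-table refutation:
  v=0000: Γ:[] Δ:[p2=F, p3=F, ¬(p3 ∨ p1)=T] refutes=False
  v=0001: Γ:[] Δ:[p2=F, p3=T, ¬(p3 ∨ p1)=F] refutes=False
  v=0010: Γ:[] Δ:[p2=T, p3=F, ¬(p3 ∨ p1)=T] refutes=False
  v=0011: Γ:[] Δ:[p2=T, p3=T, ¬(p3 ∨ p1)=F] refutes=False
  v=0100: Γ:[] Δ:[p2=F, p3=F, ¬(p3 ∨ p1)=F] refutes=True  ← countermodel

Result: NO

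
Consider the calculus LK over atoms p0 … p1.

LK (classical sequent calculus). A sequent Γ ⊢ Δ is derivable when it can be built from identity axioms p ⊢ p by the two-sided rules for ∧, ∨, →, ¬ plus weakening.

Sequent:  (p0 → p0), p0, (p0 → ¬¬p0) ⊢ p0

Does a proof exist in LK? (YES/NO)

Derivation (root first):
[→L] (p0 → p0), p0, (p0 → ¬¬p0) ⊢ p0
  [→L] p0, (p0 → p0) ⊢ p0
    [Ax] p0 ⊢ p0
    [Ax] p0 ⊢ p0
  [¬L] ¬¬p0 ⊢ p0
    [¬R]  ⊢ p0, ¬p0
      [Ax] p0 ⊢ p0

Result: YES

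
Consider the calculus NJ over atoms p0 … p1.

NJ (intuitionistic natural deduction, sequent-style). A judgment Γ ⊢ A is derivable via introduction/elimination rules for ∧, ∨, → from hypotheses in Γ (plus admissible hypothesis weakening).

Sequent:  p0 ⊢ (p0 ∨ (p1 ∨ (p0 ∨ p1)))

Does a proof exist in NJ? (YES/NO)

Proof tree:
[∨I₂] p0 ⊢ (p0 ∨ (p1 ∨ (p0 ∨ p1)))
  [∨I₂] p0 ⊢ (p1 ∨ (p0 ∨ p1))
    [∨I₁] p0 ⊢ (p0 ∨ p1)
      [Ax] p0 ⊢ p0

Result: YES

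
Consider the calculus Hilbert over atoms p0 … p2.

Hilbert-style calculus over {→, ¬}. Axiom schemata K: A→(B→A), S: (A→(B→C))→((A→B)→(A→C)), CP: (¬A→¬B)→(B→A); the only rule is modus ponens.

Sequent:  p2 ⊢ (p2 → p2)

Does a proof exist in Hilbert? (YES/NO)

Derivation trace:
[MP] p2 ⊢ (p2 → p2)
  [K]  ⊢ (p2 → (p2 → p2))
  [MP] p2 ⊢ p2
    [MP] p2 ⊢ (p2 → p2)
      [K]  ⊢ (p2 → (p2 → p2))
      [Hyp] p2 ⊢ p2
    [Hyp] p2 ⊢ p2

Result: YES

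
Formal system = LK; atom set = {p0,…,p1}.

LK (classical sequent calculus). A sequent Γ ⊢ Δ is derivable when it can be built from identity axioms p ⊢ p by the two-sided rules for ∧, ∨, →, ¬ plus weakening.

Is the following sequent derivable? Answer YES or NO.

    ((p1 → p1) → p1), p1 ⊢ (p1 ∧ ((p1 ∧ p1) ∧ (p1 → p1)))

Derivation (root first):
[∧R] ((p1 → p1) → p1), p1 ⊢ (p1 ∧ ((p1 ∧ p1) ∧ (p1 → p1)))
  [→L] ((p1 → p1) → p1) ⊢ p1
    [→R]  ⊢ (p1 → p1)
      [Ax] p1 ⊢ p1
    [Ax] p1 ⊢ p1
  [∧R] p1 ⊢ ((p1 ∧ p1) ∧ (p1 → p1))
    [∧R] p1 ⊢ (p1 ∧ p1)
      [Ax] p1 ⊢ p1
      [Ax] p1 ⊢ p1
    [→R]  ⊢ (p1 → p1)
      [Ax] p1 ⊢ p1

Result: YES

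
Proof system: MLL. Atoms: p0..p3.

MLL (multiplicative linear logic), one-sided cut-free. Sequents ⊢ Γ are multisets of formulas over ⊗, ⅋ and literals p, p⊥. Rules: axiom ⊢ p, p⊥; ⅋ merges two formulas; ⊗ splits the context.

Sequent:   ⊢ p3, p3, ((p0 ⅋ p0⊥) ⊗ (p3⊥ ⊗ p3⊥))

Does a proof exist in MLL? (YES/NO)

Derivation trace:
[⊗]  ⊢ p3, p3, ((p0 ⅋ p0⊥) ⊗ (p3⊥ ⊗ p3⊥))
  [⅋]  ⊢ (p0 ⅋ p0⊥)
    [Ax]  ⊢ p0, p0⊥
  [⊗]  ⊢ p3, p3, (p3⊥ ⊗ p3⊥)
    [Ax]  ⊢ p3, p3⊥
    [Ax]  ⊢ p3, p3⊥

Result: YES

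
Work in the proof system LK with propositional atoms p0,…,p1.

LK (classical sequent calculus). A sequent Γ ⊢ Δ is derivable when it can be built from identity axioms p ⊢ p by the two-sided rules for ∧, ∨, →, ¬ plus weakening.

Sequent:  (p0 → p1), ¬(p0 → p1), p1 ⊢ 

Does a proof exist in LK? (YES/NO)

Derivation trace:
[WL] (p0 → p1), ¬(p0 → p1), p1 ⊢ 
  [¬L] (p0 → p1), ¬(p0 → p1) ⊢ 
    [→R] (p0 → p1) ⊢ (p0 → p1)
      [→L] p0, (p0 → p1) ⊢ p1
        [Ax] p0 ⊢ p0
        [Ax] p1 ⊢ p1

Result: YES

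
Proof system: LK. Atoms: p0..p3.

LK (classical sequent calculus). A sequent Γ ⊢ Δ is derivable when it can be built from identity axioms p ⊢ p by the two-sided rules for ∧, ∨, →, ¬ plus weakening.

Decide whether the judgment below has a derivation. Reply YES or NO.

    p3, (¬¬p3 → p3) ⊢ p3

Derivation trace:
[→L] p3, (¬¬p3 → p3) ⊢ p3
  [¬R] p3 ⊢ ¬¬p3
    [¬L] p3, ¬p3 ⊢ 
      [Ax] p3 ⊢ p3
  [Ax] p3 ⊢ p3

Result: YES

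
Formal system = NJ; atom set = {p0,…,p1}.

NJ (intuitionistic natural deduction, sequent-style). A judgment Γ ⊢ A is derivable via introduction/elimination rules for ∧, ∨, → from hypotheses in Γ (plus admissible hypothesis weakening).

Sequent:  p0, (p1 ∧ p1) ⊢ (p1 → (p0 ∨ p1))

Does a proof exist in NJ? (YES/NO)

Derivation trace:
[Wk] p0, (p1 ∧ p1) ⊢ (p1 → (p0 ∨ p1))
  [→I] p0 ⊢ (p1 → (p0 ∨ p1))
    [∨I₂] p1, p0 ⊢ (p0 ∨ p1)
      [Wk] p1, p0 ⊢ p1
        [Ax] p1 ⊢ p1

Result: YES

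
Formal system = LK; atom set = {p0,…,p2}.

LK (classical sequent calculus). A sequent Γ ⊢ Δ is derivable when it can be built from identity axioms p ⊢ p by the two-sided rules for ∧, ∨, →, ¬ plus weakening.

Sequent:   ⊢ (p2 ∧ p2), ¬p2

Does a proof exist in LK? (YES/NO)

Derivation trace:
[¬R]  ⊢ (p2 ∧ p2), ¬p2
  [∧R] p2 ⊢ (p2 ∧ p2)
    [Ax] p2 ⊢ p2
    [Ax] p2 ⊢ p2

Result: YES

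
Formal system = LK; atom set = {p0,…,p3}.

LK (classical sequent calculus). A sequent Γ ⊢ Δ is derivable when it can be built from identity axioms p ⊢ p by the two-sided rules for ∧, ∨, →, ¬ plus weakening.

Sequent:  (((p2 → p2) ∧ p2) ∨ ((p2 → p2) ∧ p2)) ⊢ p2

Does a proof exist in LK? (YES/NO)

Derivation (root first):
[∨L] (((p2 → p2) ∧ p2) ∨ ((p2 → p2) ∧ p2)) ⊢ p2
  [∧L] ((p2 → p2) ∧ p2) ⊢ p2
    [→L] p2, (p2 → p2) ⊢ p2
      [Ax] p2 ⊢ p2
      [Ax] p2 ⊢ p2
  [∧L] ((p2 → p2) ∧ p2) ⊢ p2
    [→L] p2, (p2 → p2) ⊢ p2
      [Ax] p2 ⊢ p2
      [Ax] p2 ⊢ p2

Result: YES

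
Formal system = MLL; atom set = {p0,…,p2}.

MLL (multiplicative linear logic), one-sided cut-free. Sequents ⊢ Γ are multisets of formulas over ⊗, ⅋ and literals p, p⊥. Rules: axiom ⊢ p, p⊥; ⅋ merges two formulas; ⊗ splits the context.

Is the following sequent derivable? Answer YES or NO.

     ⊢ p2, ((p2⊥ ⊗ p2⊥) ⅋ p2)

Derivation trace:
[⅋]  ⊢ p2, ((p2⊥ ⊗ p2⊥) ⅋ p2)
  [⊗]  ⊢ p2, p2, (p2⊥ ⊗ p2⊥)
    [Ax]  ⊢ p2, p2⊥
    [Ax]  ⊢ p2, p2⊥

Result: YES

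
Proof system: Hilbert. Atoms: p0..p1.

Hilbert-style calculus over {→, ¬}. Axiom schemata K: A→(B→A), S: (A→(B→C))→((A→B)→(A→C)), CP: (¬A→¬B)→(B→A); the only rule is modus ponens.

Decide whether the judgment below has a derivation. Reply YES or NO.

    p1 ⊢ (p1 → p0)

Truth-table refutation:
  v=00: Γ:[p1=F] Δ:[(p1 → p0)=T] refutes=False
  v=01: Γ:[p1=T] Δ:[(p1 → p0)=F] refutes=True  ← countermodel

Result: NO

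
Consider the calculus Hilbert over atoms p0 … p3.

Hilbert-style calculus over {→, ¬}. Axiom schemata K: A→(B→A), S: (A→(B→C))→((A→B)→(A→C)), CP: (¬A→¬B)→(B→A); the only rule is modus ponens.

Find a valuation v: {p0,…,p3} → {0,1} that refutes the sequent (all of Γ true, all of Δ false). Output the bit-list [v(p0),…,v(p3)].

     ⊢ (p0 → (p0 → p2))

Truth-table refutation:
  v=0000: Γ:[] Δ:[(p0 → (p0 → p2))=T] refutes=False
  v=0001: Γ:[] Δ:[(p0 → (p0 → p2))=T] refutes=False
  v=0010: Γ:[] Δ:[(p0 → (p0 → p2))=T] refutes=False
  v=0011: Γ:[] Δ:[(p0 → (p0 → p2))=T] refutes=False
  v=0100: Γ:[] Δ:[(p0 → (p0 → p2))=T] refutes=False
  v=0101: Γ:[] Δ:[(p0 → (p0 → p2))=T] refutes=False
  v=0110: Γ:[] Δ:[(p0 → (p0 → p2))=T] refutes=False
  v=0111: Γ:[] Δ:[(p0 → (p0 → p2))=T] refutes=False
  v=1000: Γ:[] Δ:[(p0 → (p0 → p2))=F] refutes=True  ← countermodel

Result: [1, 0, 0, 0]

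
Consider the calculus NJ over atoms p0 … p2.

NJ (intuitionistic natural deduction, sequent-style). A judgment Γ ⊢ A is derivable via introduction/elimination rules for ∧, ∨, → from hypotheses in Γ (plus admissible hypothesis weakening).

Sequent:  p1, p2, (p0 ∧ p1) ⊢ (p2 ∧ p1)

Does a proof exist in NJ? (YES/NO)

Derivation trace:
[∧I] p1, p2, (p0 ∧ p1) ⊢ (p2 ∧ p1)
  [Ax] p2 ⊢ p2
  [Wk] p1, (p0 ∧ p1) ⊢ p1
    [Ax] p1 ⊢ p1

Result: YES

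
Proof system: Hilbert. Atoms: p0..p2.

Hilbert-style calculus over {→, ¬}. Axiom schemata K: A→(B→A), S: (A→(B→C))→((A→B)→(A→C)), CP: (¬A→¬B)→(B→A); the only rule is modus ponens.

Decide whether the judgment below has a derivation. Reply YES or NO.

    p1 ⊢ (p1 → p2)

Truth-table refutation:
  v=000: Γ:[p1=F] Δ:[(p1 → p2)=T] refutes=False
  v=001: Γ:[p1=F] Δ:[(p1 → p2)=T] refutes=False
  v=010: Γ:[p1=T] Δ:[(p1 → p2)=F] refutes=True  ← countermodel

Result: NO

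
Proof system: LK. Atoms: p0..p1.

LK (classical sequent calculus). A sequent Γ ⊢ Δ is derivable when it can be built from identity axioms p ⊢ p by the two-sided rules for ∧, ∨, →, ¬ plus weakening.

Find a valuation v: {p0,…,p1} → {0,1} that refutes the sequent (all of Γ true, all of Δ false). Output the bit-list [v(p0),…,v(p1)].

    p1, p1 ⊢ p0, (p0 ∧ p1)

Enumerate valuations to refute Γ ⊢ Δ:
  v=00: Γ:[p1=F, p1=F] Δ:[p0=F, (p0 ∧ p1)=F] refutes=False
  v=01: Γ:[p1=T, p1=T] Δ:[p0=F, (p0 ∧ p1)=F] refutes=True  ← countermodel

Result: [0, 1]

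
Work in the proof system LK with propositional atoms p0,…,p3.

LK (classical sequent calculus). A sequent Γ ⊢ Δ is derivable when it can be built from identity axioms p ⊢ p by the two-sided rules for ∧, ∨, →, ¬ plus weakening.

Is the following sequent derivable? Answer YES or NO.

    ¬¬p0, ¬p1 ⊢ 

Truth-table refutation:
  v=0000: Γ:[¬¬p0=F, ¬p1=T] Δ:[] refutes=False
  v=0001: Γ:[¬¬p0=F, ¬p1=T] Δ:[] refutes=False
  v=0010: Γ:[¬¬p0=F, ¬p1=T] Δ:[] refutes=False
  v=0011: Γ:[¬¬p0=F, ¬p1=T] Δ:[] refutes=False
  v=0100: Γ:[¬¬p0=F, ¬p1=F] Δ:[] refutes=False
  v=0101: Γ:[¬¬p0=F, ¬p1=F] Δ:[] refutes=False
  v=0110: Γ:[¬¬p0=F, ¬p1=F] Δ:[] refutes=False
  v=0111: Γ:[¬¬p0=F, ¬p1=F] Δ:[] refutes=False
  v=1000: Γ:[¬¬p0=T, ¬p1=T] Δ:[] refutes=True  ← countermodel

Result: NO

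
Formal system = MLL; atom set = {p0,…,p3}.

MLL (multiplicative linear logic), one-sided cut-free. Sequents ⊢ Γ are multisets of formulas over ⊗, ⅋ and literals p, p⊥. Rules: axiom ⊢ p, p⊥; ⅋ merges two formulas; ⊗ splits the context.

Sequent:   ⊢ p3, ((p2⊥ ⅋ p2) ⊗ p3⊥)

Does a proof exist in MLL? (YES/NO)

Derivation (root first):
[⊗]  ⊢ p3, ((p2⊥ ⅋ p2) ⊗ p3⊥)
  [⅋]  ⊢ (p2⊥ ⅋ p2)
    [Ax]  ⊢ p2, p2⊥
  [Ax]  ⊢ p3, p3⊥

Result: YES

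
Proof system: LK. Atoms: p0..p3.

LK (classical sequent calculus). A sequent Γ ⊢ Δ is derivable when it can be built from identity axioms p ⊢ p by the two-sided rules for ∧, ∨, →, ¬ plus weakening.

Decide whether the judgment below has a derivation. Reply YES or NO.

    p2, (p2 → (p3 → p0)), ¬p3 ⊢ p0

Search for a countermodel by truth-table:
  v=0000: Γ:[p2=F, (p2 → (p3 → p0))=T, ¬p3=T] Δ:[p0=F] refutes=False
  v=0001: Γ:[p2=F, (p2 → (p3 → p0))=T, ¬p3=F] Δ:[p0=F] refutes=False
  v=0010: Γ:[p2=T, (p2 → (p3 → p0))=T, ¬p3=T] Δ:[p0=F] refutes=True  ← countermodel

Result: NO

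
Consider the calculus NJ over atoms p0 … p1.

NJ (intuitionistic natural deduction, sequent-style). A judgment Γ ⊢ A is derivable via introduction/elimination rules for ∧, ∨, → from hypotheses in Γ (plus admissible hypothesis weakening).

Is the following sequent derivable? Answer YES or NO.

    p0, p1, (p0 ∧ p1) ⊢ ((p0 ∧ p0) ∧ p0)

Derivation (root first):
[Wk] p0, p1, (p0 ∧ p1) ⊢ ((p0 ∧ p0) ∧ p0)
  [Wk] p0, p1 ⊢ ((p0 ∧ p0) ∧ p0)
    [∧I] p0 ⊢ ((p0 ∧ p0) ∧ p0)
      [∧I] p0 ⊢ (p0 ∧ p0)
        [Ax] p0 ⊢ p0
        [Ax] p0 ⊢ p0
      [Wk] p0, p0 ⊢ p0
        [Ax] p0 ⊢ p0

Result: YES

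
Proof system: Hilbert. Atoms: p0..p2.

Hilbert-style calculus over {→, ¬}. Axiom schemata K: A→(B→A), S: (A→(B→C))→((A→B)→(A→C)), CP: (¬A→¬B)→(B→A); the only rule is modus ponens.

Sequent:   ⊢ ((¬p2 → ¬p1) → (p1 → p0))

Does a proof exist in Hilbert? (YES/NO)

Enumerate valuations to refute Γ ⊢ Δ:
  v=000: Γ:[] Δ:[((¬p2 → ¬p1) → (p1 → p0))=T] refutes=False
  v=001: Γ:[] Δ:[((¬p2 → ¬p1) → (p1 → p0))=T] refutes=False
  v=010: Γ:[] Δ:[((¬p2 → ¬p1) → (p1 → p0))=T] refutes=False
  v=011: Γ:[] Δ:[((¬p2 → ¬p1) → (p1 → p0))=F] refutes=True  ← countermodel

Result: NO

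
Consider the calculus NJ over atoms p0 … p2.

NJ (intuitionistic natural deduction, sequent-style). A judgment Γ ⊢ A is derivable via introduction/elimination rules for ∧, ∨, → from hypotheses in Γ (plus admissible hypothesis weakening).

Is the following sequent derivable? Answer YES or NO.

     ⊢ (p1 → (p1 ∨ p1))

Proof tree:
[→I]  ⊢ (p1 → (p1 ∨ p1))
  [∨I₂] p1 ⊢ (p1 ∨ p1)
    [Ax] p1 ⊢ p1

Result: YES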